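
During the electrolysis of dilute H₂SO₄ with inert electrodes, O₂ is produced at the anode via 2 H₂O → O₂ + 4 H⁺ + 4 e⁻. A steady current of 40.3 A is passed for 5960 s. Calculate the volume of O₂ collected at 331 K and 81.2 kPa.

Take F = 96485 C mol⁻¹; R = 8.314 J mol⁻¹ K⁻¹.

Q = I·t = 40.30 A × 5960.0 s = 240200 C.
n(e⁻) = Q/F = 240200 / 96485 = 2.489 mol.
4 electrons are transferred per O₂ molecule, so n(O₂) = 2.489 / 4 = 0.6223 mol.
V = nRT/P = (0.6223 × 8.314 × 331) / (81.2 × 10³ Pa) = 0.0211 m³ = 21.1 L.

21.1 L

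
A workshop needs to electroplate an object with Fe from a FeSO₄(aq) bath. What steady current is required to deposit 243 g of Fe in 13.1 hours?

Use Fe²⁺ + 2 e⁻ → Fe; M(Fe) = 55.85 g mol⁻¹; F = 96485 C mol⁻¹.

17.8 A

n(Fe) = 243 / 55.85 = 4.351 mol.
n(e⁻) = 2 × 4.351 = 8.702 mol.
Q = n(e⁻)·F = 8.702 × 96485 = 839600 C.
I = Q/t = 839600 / 47160 s = 17.8 A.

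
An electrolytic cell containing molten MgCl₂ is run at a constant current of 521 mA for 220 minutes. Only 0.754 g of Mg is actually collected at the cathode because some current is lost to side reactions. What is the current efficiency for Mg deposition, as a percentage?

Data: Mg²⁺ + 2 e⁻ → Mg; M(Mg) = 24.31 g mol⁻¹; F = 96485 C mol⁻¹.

87.0 %

Q = I·t = 0.5210 × 13200 = 6877 C; n(e⁻) = 6877/96485 = 0.07128 mol.
Theoretical n(Mg) = n(e⁻)/2 = 0.03564 mol, i.e. m_theo = 0.03564 × 24.31 = 0.8664 g.
Efficiency = m_actual / m_theo = 0.754 / 0.8664 = 87.0 %.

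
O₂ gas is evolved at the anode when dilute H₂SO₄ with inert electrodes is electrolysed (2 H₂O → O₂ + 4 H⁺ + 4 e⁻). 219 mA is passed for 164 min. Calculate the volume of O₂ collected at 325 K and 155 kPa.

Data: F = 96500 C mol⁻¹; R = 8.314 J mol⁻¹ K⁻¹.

Q = I·t = 0.2190 A × 9840.0 s = 2155 C.
n(e⁻) = Q/F = 2155 / 96500 = 0.02233 mol.
4 electrons are transferred per O₂ molecule, so n(O₂) = 0.02233 / 4 = 0.005583 mol.
V = nRT/P = (0.005583 × 8.314 × 325) / (155 × 10³ Pa) = 9.73 × 10⁻⁵ m³ = 0.0973 L.

0.0973 L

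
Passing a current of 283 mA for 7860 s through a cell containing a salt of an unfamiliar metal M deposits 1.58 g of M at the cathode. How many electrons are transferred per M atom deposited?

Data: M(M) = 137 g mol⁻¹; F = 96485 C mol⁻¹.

Q = I·t = 0.2830 A × 7860.0 s = 2224 C, so n(e⁻) = 2224/96485 = 0.02305 mol.
n(M) deposited = 1.58 / 137 = 0.01153 mol.
Electrons per atom = n(e⁻)/n(M) = 0.02305 / 0.01153 = 2.00 ≈ 2, so the ion is M²⁺.

2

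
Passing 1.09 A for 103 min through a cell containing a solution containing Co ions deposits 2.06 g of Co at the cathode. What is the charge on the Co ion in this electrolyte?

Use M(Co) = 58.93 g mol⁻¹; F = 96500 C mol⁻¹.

Q = I·t = 1.090 A × 6180.0 s = 6736 C, so n(e⁻) = 6736/96500 = 0.06981 mol.
n(Co) deposited = 2.06 / 58.93 = 0.03496 mol.
Electrons per atom = n(e⁻)/n(Co) = 0.06981 / 0.03496 = 2.00 ≈ 2, so the ion is Co²⁺.

+2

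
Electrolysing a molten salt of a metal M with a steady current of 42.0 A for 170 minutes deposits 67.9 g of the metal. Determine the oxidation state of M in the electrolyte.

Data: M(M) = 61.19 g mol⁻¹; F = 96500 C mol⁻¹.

+4

Q = I·t = 42.00 A × 10200 s = 428400 C, so n(e⁻) = 428400/96500 = 4.439 mol.
n(M) deposited = 67.9 / 61.19 = 1.110 mol.
Electrons per atom = n(e⁻)/n(M) = 4.439 / 1.110 = 4.00 ≈ 4, so the ion is M⁴⁺.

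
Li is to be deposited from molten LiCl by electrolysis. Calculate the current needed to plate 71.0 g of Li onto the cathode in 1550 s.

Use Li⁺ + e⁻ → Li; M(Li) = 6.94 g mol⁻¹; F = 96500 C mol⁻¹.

637 A

n(Li) = 71.0 / 6.94 = 10.23 mol.
n(e⁻) = 1 × 10.23 = 10.23 mol.
Q = n(e⁻)·F = 10.23 × 96500 = 987200 C.
I = Q/t = 987200 / 1550.0 s = 637 A.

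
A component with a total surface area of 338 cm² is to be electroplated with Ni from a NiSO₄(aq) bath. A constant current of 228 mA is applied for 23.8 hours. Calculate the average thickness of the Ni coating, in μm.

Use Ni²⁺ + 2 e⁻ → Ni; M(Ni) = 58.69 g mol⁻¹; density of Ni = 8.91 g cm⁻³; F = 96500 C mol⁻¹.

Q = I·t = 0.2280 × 85680 = 19540 C; n(e⁻) = 0.2024 mol.
n(Ni) = n(e⁻)/2 = 0.1012 mol, so m = 0.1012 × 58.69 = 5.940 g.
Volume = m/ρ = 5.940 / 8.91 = 0.6667 cm³.
Thickness = V/A = 0.6667 / 338 = 0.00197 cm = 19.7 μm.

19.7 μm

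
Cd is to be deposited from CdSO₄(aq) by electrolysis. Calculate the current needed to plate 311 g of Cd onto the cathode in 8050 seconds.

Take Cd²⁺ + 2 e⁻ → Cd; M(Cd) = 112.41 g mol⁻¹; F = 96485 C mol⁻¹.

66.3 A

n(Cd) = 311 / 112.41 = 2.767 mol.
n(e⁻) = 2 × 2.767 = 5.533 mol.
Q = n(e⁻)·F = 5.533 × 96485 = 533900 C.
I = Q/t = 533900 / 8050.0 s = 66.3 A.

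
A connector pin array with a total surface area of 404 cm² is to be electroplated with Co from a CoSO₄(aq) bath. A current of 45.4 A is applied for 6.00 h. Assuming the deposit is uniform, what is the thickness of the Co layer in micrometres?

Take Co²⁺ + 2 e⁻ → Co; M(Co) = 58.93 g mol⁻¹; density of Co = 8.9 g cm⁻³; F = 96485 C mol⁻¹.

833 μm

Q = I·t = 45.40 × 21600 = 980600 C; n(e⁻) = 10.16 mol.
n(Co) = n(e⁻)/2 = 5.082 mol, so m = 5.082 × 58.93 = 299.5 g.
Volume = m/ρ = 299.5 / 8.9 = 33.65 cm³.
Thickness = V/A = 33.65 / 404 = 0.0833 cm = 833 μm.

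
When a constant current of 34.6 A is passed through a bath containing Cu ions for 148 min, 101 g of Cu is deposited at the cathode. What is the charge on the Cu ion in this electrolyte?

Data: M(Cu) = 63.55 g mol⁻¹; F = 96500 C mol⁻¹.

Q = I·t = 34.60 A × 8880.0 s = 307200 C, so n(e⁻) = 307200/96500 = 3.184 mol.
n(Cu) deposited = 101 / 63.55 = 1.589 mol.
Electrons per atom = n(e⁻)/n(Cu) = 3.184 / 1.589 = 2.00 ≈ 2, so the ion is Cu²⁺.

+2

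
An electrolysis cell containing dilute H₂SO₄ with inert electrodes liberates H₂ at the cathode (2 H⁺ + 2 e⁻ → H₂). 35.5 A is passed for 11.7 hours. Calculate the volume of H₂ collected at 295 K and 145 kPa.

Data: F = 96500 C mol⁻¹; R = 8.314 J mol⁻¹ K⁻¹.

131 L

Q = I·t = 35.50 A × 42120 s = 1495000 C.
n(e⁻) = Q/F = 1495000 / 96500 = 15.49 mol.
2 electrons are transferred per H₂ molecule, so n(H₂) = 15.49 / 2 = 7.747 mol.
V = nRT/P = (7.747 × 8.314 × 295) / (145 × 10³ Pa) = 0.131 m³ = 131 L.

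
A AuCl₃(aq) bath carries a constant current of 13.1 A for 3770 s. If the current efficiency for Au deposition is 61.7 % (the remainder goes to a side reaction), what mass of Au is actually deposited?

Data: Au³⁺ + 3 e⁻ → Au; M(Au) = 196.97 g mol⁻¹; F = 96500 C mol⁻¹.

20.7 g

Q = I·t = 13.10 × 3770.0 = 49390 C.
n(e⁻) = 49390/96500 = 0.5118 mol; theoretically n(Au) = 0.5118/3 = 0.1706 mol, m_theo = 33.60 g.
At 61.7 % efficiency, m_actual = 0.617 × 33.60 = 20.7 g.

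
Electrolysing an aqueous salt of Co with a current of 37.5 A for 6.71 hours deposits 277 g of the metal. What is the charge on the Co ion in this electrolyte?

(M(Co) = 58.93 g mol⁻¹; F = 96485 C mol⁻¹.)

+2

Q = I·t = 37.50 A × 24156 s = 905800 C, so n(e⁻) = 905800/96485 = 9.389 mol.
n(Co) deposited = 277 / 58.93 = 4.700 mol.
Electrons per atom = n(e⁻)/n(Co) = 9.389 / 4.700 = 2.00 ≈ 2, so the ion is Co²⁺.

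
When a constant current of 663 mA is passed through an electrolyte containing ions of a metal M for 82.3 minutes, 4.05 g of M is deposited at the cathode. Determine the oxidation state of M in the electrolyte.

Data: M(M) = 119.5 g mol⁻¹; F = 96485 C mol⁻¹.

+1

Q = I·t = 0.6630 A × 4938.0 s = 3274 C, so n(e⁻) = 3274/96485 = 0.03393 mol.
n(M) deposited = 4.05 / 119.5 = 0.03389 mol.
Electrons per atom = n(e⁻)/n(M) = 0.03393 / 0.03389 = 1.00 ≈ 1, so the ion is M⁺.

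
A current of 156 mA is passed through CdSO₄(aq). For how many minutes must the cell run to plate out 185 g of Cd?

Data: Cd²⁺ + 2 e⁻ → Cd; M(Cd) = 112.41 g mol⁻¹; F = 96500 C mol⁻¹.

n(Cd) = m/M = 185 / 112.41 = 1.646 mol.
Each Cd atom requires 2 electrons, so n(e⁻) = 2 × 1.646 = 3.292 mol.
Q = n(e⁻)·F = 3.292 × 96500 = 317600 C.
t = Q/I = 317600 / 0.1560 A = 2036000 s = 33900 min.

33900 min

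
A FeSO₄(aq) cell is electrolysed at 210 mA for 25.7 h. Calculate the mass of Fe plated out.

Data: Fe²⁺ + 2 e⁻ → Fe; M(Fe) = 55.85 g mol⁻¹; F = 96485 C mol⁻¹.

5.62 g

Q = I·t = 0.2100 A × 92520 s = 19430 C.
n(e⁻) = Q/F = 19430 / 96485 = 0.2014 mol.
Fe²⁺ + 2 e⁻ → Fe, so n(Fe) = n(e⁻)/2 = 0.1007 mol.
m = n·M = 0.1007 × 55.85 = 5.62 g.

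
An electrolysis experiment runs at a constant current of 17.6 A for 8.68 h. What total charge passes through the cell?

5.50 × 10⁵ C

Q = I·t = 17.60 A × 31248 s = 5.50 × 10⁵ C.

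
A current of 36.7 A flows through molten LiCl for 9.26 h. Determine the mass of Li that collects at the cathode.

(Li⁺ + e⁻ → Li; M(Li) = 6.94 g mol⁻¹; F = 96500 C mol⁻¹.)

88.0 g

Q = I·t = 36.70 A × 33336 s = 1223000 C.
n(e⁻) = Q/F = 1223000 / 96500 = 12.68 mol.
Li⁺ + e⁻ → Li, so n(Li) = n(e⁻)/1 = 12.68 mol.
m = n·M = 12.68 × 6.94 = 88.0 g.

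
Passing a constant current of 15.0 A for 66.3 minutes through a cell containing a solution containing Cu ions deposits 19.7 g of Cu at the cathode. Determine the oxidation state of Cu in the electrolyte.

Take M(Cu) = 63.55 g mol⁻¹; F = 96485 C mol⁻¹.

Q = I·t = 15.00 A × 3978.0 s = 59670 C, so n(e⁻) = 59670/96485 = 0.6184 mol.
n(Cu) deposited = 19.7 / 63.55 = 0.3100 mol.
Electrons per atom = n(e⁻)/n(Cu) = 0.6184 / 0.3100 = 2.00 ≈ 2, so the ion is Cu²⁺.

+2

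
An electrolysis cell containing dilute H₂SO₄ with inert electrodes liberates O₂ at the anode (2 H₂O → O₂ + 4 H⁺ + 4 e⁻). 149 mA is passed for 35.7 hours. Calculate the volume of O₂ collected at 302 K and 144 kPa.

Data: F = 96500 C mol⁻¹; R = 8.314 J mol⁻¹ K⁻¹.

Q = I·t = 0.1490 A × 128520 s = 19150 C.
n(e⁻) = Q/F = 19150 / 96500 = 0.1984 mol.
4 electrons are transferred per O₂ molecule, so n(O₂) = 0.1984 / 4 = 0.04961 mol.
V = nRT/P = (0.04961 × 8.314 × 302) / (144 × 10³ Pa) = 8.65 × 10⁻⁴ m³ = 0.865 L.

0.865 L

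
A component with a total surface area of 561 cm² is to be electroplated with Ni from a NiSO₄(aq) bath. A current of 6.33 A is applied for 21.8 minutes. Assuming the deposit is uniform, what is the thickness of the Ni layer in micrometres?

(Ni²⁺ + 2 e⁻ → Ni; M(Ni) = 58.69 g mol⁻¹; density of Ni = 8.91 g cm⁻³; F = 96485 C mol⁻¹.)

Q = I·t = 6.330 × 1308.0 = 8280 C; n(e⁻) = 0.08581 mol.
n(Ni) = n(e⁻)/2 = 0.04291 mol, so m = 0.04291 × 58.69 = 2.518 g.
Volume = m/ρ = 2.518 / 8.91 = 0.2826 cm³.
Thickness = V/A = 0.2826 / 561 = 5.04 × 10⁻⁴ cm = 5.04 μm.

5.04 μm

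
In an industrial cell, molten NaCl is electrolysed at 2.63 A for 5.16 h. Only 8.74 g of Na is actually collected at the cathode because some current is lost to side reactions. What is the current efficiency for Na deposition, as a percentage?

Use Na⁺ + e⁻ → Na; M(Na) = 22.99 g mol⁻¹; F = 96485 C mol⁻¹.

Q = I·t = 2.630 × 18576 = 48850 C; n(e⁻) = 48850/96485 = 0.5063 mol.
Theoretical n(Na) = n(e⁻)/1 = 0.5063 mol, i.e. m_theo = 0.5063 × 22.99 = 11.64 g.
Efficiency = m_actual / m_theo = 8.74 / 11.64 = 75.1 %.

75.1 %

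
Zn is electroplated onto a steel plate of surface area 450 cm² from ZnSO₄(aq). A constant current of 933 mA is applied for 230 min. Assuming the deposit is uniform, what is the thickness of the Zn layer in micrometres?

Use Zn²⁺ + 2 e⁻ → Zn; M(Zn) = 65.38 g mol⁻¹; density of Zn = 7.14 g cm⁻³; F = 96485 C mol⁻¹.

13.6 μm

Q = I·t = 0.9330 × 13800 = 12880 C; n(e⁻) = 0.1334 mol.
n(Zn) = n(e⁻)/2 = 0.06672 mol, so m = 0.06672 × 65.38 = 4.362 g.
Volume = m/ρ = 4.362 / 7.14 = 0.6110 cm³.
Thickness = V/A = 0.6110 / 450 = 0.00136 cm = 13.6 μm.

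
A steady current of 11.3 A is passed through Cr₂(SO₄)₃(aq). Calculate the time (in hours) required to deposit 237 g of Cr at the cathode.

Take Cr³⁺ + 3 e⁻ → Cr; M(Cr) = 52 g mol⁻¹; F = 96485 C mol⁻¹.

n(Cr) = m/M = 237 / 52 = 4.558 mol.
Each Cr atom requires 3 electrons, so n(e⁻) = 3 × 4.558 = 13.67 mol.
Q = n(e⁻)·F = 13.67 × 96485 = 1319000 C.
t = Q/I = 1319000 / 11.30 A = 116700 s = 32.4 h.

32.4 h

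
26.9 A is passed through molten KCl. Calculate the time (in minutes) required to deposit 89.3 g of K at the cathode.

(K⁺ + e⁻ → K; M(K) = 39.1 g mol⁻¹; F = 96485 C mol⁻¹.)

137 min

n(K) = m/M = 89.3 / 39.1 = 2.284 mol.
Each K atom requires 1 electron, so n(e⁻) = 1 × 2.284 = 2.284 mol.
Q = n(e⁻)·F = 2.284 × 96485 = 220400 C.
t = Q/I = 220400 / 26.90 A = 8192 s = 137 min.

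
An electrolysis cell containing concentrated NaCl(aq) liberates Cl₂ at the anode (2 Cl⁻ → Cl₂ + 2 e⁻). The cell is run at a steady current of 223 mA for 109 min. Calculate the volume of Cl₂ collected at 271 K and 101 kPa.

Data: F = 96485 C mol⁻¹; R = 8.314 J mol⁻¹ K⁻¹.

Q = I·t = 0.2230 A × 6540.0 s = 1458 C.
n(e⁻) = Q/F = 1458 / 96485 = 0.01512 mol.
2 electrons are transferred per Cl₂ molecule, so n(Cl₂) = 0.01512 / 2 = 0.007558 mol.
V = nRT/P = (0.007558 × 8.314 × 271) / (101 × 10³ Pa) = 1.69 × 10⁻⁴ m³ = 0.169 L.

0.169 L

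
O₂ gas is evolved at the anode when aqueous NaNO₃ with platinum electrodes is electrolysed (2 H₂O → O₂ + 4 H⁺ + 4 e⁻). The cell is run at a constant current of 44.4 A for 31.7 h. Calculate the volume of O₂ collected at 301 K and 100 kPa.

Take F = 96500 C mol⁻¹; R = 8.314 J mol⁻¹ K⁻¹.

328 L

Q = I·t = 44.40 A × 114120 s = 5067000 C.
n(e⁻) = Q/F = 5067000 / 96500 = 52.51 mol.
4 electrons are transferred per O₂ molecule, so n(O₂) = 52.51 / 4 = 13.13 mol.
V = nRT/P = (13.13 × 8.314 × 301) / (100 × 10³ Pa) = 0.328 m³ = 328 L.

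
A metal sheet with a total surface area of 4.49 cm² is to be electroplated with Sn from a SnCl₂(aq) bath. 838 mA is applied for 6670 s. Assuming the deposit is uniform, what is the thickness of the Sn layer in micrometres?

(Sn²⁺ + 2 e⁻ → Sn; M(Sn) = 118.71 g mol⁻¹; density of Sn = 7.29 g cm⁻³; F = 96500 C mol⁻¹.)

1050 μm

Q = I·t = 0.8380 × 6670.0 = 5589 C; n(e⁻) = 0.05792 mol.
n(Sn) = n(e⁻)/2 = 0.02896 mol, so m = 0.02896 × 118.71 = 3.438 g.
Volume = m/ρ = 3.438 / 7.29 = 0.4716 cm³.
Thickness = V/A = 0.4716 / 4.49 = 0.105 cm = 1050 μm.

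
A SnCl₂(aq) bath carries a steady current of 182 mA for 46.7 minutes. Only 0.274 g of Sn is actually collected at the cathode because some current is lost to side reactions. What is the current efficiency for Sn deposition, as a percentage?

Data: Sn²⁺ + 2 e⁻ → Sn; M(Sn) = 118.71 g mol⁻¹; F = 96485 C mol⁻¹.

Q = I·t = 0.1820 × 2802.0 = 510.0 C; n(e⁻) = 510.0/96485 = 0.005285 mol.
Theoretical n(Sn) = n(e⁻)/2 = 0.002643 mol, i.e. m_theo = 0.002643 × 118.71 = 0.3137 g.
Efficiency = m_actual / m_theo = 0.274 / 0.3137 = 87.3 %.

87.3 %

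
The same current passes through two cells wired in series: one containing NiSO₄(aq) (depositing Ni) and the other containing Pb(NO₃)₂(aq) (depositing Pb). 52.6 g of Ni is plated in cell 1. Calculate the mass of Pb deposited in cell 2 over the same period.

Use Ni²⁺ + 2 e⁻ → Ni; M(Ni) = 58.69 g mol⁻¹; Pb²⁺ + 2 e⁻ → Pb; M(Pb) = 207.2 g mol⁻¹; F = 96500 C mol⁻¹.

186 g

n(Ni) = 52.6 / 58.69 = 0.8962 mol.
Since Ni²⁺ + 2 e⁻ → Ni, n(e⁻) passed = 2 × 0.8962 = 1.792 mol.
Cells in series carry the same charge, so the same 1.792 mol of electrons passes through cell 2.
Pb²⁺ + 2 e⁻ → Pb, so n(Pb) = 1.792 / 2 = 0.8962 mol.
m(Pb) = 0.8962 × 207.2 = 186 g.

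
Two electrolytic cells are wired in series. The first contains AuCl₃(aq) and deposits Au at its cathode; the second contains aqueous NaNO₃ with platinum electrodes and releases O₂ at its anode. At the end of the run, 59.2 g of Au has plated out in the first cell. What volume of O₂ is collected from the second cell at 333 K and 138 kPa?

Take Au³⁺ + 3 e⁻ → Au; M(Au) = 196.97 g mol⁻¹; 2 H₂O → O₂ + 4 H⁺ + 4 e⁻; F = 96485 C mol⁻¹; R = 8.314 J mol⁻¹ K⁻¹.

4.52 L

n(Au) = 59.2 / 196.97 = 0.3006 mol, so n(e⁻) = 3 × 0.3006 = 0.9017 mol.
The cells are in series, so the same 0.9017 mol of electrons passes through the second cell.
2 H₂O → O₂ + 4 H⁺ + 4 e⁻ — 4 mol e⁻ per mol O₂, so n(O₂) = 0.9017/4 = 0.2254 mol.
V = nRT/P = (0.2254 × 8.314 × 333) / (138 × 10³) = 0.00452 m³ = 4.52 L.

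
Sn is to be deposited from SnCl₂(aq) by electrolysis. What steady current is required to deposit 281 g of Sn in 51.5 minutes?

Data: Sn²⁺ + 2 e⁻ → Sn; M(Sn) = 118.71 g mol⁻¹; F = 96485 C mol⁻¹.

148 A

n(Sn) = 281 / 118.71 = 2.367 mol.
n(e⁻) = 2 × 2.367 = 4.734 mol.
Q = n(e⁻)·F = 4.734 × 96485 = 456800 C.
I = Q/t = 456800 / 3090.0 s = 148 A.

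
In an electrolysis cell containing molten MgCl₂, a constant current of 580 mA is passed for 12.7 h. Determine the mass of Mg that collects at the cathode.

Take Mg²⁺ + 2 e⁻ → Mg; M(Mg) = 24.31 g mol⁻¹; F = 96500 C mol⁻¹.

Q = I·t = 0.5800 A × 45720 s = 26520 C.
n(e⁻) = Q/F = 26520 / 96500 = 0.2748 mol.
Mg²⁺ + 2 e⁻ → Mg, so n(Mg) = n(e⁻)/2 = 0.1374 mol.
m = n·M = 0.1374 × 24.31 = 3.34 g.

3.34 g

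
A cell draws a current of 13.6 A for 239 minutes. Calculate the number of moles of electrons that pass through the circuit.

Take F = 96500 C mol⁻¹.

Q = I·t = 13.60 A × 14340 s = 195000 C.
n(e⁻) = Q/F = 195000 / 96500 = 2.02 mol.

2.02 mol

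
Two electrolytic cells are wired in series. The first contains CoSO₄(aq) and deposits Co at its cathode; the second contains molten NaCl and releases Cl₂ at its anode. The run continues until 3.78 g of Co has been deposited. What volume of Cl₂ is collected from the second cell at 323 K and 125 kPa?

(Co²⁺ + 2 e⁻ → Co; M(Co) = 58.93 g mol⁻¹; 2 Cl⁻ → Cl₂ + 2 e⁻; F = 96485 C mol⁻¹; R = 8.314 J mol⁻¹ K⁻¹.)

n(Co) = 3.78 / 58.93 = 0.06414 mol, so n(e⁻) = 2 × 0.06414 = 0.1283 mol.
The cells are in series, so the same 0.1283 mol of electrons passes through the second cell.
2 Cl⁻ → Cl₂ + 2 e⁻ — 2 mol e⁻ per mol Cl₂, so n(Cl₂) = 0.1283/2 = 0.06414 mol.
V = nRT/P = (0.06414 × 8.314 × 323) / (125 × 10³) = 0.00138 m³ = 1.38 L.

1.38 L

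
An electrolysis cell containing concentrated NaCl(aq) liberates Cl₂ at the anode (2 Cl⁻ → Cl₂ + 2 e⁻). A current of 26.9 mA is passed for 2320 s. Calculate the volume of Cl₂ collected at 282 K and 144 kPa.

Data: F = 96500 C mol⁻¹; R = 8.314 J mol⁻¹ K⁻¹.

0.00526 L

Q = I·t = 0.02690 A × 2320.0 s = 62.41 C.
n(e⁻) = Q/F = 62.41 / 96500 = 0.0006467 mol.
2 electrons are transferred per Cl₂ molecule, so n(Cl₂) = 0.0006467 / 2 = 0.0003234 mol.
V = nRT/P = (0.0003234 × 8.314 × 282) / (144 × 10³ Pa) = 5.26 × 10⁻⁶ m³ = 0.00526 L.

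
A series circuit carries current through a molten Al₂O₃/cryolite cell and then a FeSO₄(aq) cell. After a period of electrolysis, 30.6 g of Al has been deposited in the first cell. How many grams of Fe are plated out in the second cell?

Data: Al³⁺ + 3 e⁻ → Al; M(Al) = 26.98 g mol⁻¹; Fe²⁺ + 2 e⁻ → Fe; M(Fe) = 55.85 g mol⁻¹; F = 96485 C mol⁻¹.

95.0 g

n(Al) = 30.6 / 26.98 = 1.134 mol.
Since Al³⁺ + 3 e⁻ → Al, n(e⁻) passed = 3 × 1.134 = 3.403 mol.
Cells in series carry the same charge, so the same 3.403 mol of electrons passes through cell 2.
Fe²⁺ + 2 e⁻ → Fe, so n(Fe) = 3.403 / 2 = 1.701 mol.
m(Fe) = 1.701 × 55.85 = 95.0 g.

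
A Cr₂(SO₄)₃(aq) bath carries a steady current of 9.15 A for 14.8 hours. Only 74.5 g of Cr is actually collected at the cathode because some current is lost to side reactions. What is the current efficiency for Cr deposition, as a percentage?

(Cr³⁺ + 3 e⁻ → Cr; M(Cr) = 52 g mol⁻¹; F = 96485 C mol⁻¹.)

Q = I·t = 9.150 × 53280 = 487500 C; n(e⁻) = 487500/96485 = 5.053 mol.
Theoretical n(Cr) = n(e⁻)/3 = 1.684 mol, i.e. m_theo = 1.684 × 52 = 87.58 g.
Efficiency = m_actual / m_theo = 74.5 / 87.58 = 85.1 %.

85.1 %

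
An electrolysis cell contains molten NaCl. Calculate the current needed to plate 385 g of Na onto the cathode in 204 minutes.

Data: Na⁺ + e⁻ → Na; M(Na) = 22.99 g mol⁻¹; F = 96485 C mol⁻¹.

n(Na) = 385 / 22.99 = 16.75 mol.
n(e⁻) = 1 × 16.75 = 16.75 mol.
Q = n(e⁻)·F = 16.75 × 96485 = 1616000 C.
I = Q/t = 1616000 / 12240 s = 132 A.

132 A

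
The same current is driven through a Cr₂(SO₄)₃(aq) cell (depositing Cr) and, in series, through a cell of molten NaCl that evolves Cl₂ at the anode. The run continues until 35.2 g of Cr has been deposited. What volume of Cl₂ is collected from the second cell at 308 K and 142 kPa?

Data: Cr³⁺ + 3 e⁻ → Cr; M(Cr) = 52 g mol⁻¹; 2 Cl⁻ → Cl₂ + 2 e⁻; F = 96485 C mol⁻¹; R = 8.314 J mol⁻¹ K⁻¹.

18.3 L

n(Cr) = 35.2 / 52 = 0.6769 mol, so n(e⁻) = 3 × 0.6769 = 2.031 mol.
The cells are in series, so the same 2.031 mol of electrons passes through the second cell.
2 Cl⁻ → Cl₂ + 2 e⁻ — 2 mol e⁻ per mol Cl₂, so n(Cl₂) = 2.031/2 = 1.015 mol.
V = nRT/P = (1.015 × 8.314 × 308) / (142 × 10³) = 0.0183 m³ = 18.3 L.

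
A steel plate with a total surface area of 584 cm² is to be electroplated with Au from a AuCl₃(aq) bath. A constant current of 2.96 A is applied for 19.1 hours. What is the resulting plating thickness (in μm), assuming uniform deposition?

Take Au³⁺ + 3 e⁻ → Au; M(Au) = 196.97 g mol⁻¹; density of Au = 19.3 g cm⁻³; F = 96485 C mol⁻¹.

Q = I·t = 2.960 × 68760 = 203500 C; n(e⁻) = 2.109 mol.
n(Au) = n(e⁻)/3 = 0.7031 mol, so m = 0.7031 × 196.97 = 138.5 g.
Volume = m/ρ = 138.5 / 19.3 = 7.176 cm³.
Thickness = V/A = 7.176 / 584 = 0.0123 cm = 123 μm.

123 μm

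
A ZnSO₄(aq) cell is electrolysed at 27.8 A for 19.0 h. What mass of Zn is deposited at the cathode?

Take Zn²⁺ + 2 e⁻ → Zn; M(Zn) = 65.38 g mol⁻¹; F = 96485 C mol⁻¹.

644 g

Q = I·t = 27.80 A × 68400 s = 1902000 C.
n(e⁻) = Q/F = 1902000 / 96485 = 19.71 mol.
Zn²⁺ + 2 e⁻ → Zn, so n(Zn) = n(e⁻)/2 = 9.854 mol.
m = n·M = 9.854 × 65.38 = 644 g.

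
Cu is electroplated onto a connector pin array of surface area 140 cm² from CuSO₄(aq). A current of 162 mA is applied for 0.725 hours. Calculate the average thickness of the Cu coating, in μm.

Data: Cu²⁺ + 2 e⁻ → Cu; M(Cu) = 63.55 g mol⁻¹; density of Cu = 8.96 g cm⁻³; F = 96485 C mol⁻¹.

Q = I·t = 0.1620 × 2610.0 = 422.8 C; n(e⁻) = 0.004382 mol.
n(Cu) = n(e⁻)/2 = 0.002191 mol, so m = 0.002191 × 63.55 = 0.1392 g.
Volume = m/ρ = 0.1392 / 8.96 = 0.01554 cm³.
Thickness = V/A = 0.01554 / 140 = 1.11 × 10⁻⁴ cm = 1.11 μm.

1.11 μm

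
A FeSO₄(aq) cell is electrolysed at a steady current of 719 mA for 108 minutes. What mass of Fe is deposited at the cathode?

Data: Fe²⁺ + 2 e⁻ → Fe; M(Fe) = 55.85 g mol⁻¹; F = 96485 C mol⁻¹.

Q = I·t = 0.7190 A × 6480.0 s = 4659 C.
n(e⁻) = Q/F = 4659 / 96485 = 0.04829 mol.
Fe²⁺ + 2 e⁻ → Fe, so n(Fe) = n(e⁻)/2 = 0.02414 mol.
m = n·M = 0.02414 × 55.85 = 1.35 g.

1.35 g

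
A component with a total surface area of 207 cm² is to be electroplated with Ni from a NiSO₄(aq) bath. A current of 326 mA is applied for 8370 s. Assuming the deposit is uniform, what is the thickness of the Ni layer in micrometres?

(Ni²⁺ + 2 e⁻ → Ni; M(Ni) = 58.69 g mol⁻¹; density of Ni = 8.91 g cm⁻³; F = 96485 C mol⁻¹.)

Q = I·t = 0.3260 × 8370.0 = 2729 C; n(e⁻) = 0.02828 mol.
n(Ni) = n(e⁻)/2 = 0.01414 mol, so m = 0.01414 × 58.69 = 0.8299 g.
Volume = m/ρ = 0.8299 / 8.91 = 0.09314 cm³.
Thickness = V/A = 0.09314 / 207 = 4.50 × 10⁻⁴ cm = 4.50 μm.

4.50 μm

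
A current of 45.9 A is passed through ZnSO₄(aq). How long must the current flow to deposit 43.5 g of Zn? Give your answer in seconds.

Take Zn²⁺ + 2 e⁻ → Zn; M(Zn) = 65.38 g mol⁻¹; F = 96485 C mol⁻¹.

n(Zn) = m/M = 43.5 / 65.38 = 0.6653 mol.
Each Zn atom requires 2 electrons, so n(e⁻) = 2 × 0.6653 = 1.331 mol.
Q = n(e⁻)·F = 1.331 × 96485 = 128400 C.
t = Q/I = 128400 / 45.90 A = 2797 s.

2800 s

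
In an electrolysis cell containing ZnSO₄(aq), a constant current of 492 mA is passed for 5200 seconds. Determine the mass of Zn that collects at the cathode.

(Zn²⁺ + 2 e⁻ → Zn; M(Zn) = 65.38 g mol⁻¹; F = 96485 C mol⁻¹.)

0.867 g

Q = I·t = 0.4920 A × 5200.0 s = 2558 C.
n(e⁻) = Q/F = 2558 / 96485 = 0.02652 mol.
Zn²⁺ + 2 e⁻ → Zn, so n(Zn) = n(e⁻)/2 = 0.01326 mol.
m = n·M = 0.01326 × 65.38 = 0.867 g.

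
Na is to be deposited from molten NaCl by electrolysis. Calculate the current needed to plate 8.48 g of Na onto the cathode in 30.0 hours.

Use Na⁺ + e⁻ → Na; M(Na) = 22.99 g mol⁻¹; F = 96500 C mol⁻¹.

0.330 A

n(Na) = 8.48 / 22.99 = 0.3689 mol.
n(e⁻) = 1 × 0.3689 = 0.3689 mol.
Q = n(e⁻)·F = 0.3689 × 96500 = 35590 C.
I = Q/t = 35590 / 108000 s = 0.330 A.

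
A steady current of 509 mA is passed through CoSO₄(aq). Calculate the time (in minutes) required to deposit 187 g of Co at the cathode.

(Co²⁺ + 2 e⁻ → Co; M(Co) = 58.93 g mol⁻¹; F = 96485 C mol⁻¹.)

20100 min

n(Co) = m/M = 187 / 58.93 = 3.173 mol.
Each Co atom requires 2 electrons, so n(e⁻) = 2 × 3.173 = 6.347 mol.
Q = n(e⁻)·F = 6.347 × 96485 = 612300 C.
t = Q/I = 612300 / 0.5090 A = 1203000 s = 20100 min.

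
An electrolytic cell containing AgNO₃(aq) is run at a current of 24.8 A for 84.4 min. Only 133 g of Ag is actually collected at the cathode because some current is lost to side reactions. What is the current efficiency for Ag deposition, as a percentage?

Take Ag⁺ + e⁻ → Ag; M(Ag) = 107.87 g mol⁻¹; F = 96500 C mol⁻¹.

Q = I·t = 24.80 × 5064.0 = 125600 C; n(e⁻) = 125600/96500 = 1.301 mol.
Theoretical n(Ag) = n(e⁻)/1 = 1.301 mol, i.e. m_theo = 1.301 × 107.87 = 140.4 g.
Efficiency = m_actual / m_theo = 133 / 140.4 = 94.7 %.

94.7 %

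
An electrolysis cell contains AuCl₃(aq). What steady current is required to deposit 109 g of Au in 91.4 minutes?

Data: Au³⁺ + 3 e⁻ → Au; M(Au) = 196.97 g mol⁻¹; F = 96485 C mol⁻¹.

n(Au) = 109 / 196.97 = 0.5534 mol.
n(e⁻) = 3 × 0.5534 = 1.660 mol.
Q = n(e⁻)·F = 1.660 × 96485 = 160200 C.
I = Q/t = 160200 / 5484.0 s = 29.2 A.

29.2 A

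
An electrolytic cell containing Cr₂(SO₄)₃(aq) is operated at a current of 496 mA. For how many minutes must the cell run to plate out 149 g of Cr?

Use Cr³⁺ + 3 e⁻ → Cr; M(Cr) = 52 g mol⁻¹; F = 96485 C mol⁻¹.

n(Cr) = m/M = 149 / 52 = 2.865 mol.
Each Cr atom requires 3 electrons, so n(e⁻) = 3 × 2.865 = 8.596 mol.
Q = n(e⁻)·F = 8.596 × 96485 = 829400 C.
t = Q/I = 829400 / 0.4960 A = 1672000 s = 27900 min.

27900 min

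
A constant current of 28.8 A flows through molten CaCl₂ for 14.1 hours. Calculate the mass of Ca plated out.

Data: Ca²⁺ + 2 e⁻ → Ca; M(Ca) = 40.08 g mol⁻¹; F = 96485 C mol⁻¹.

304 g

Q = I·t = 28.80 A × 50760 s = 1462000 C.
n(e⁻) = Q/F = 1462000 / 96485 = 15.15 mol.
Ca²⁺ + 2 e⁻ → Ca, so n(Ca) = n(e⁻)/2 = 7.576 mol.
m = n·M = 7.576 × 40.08 = 304 g.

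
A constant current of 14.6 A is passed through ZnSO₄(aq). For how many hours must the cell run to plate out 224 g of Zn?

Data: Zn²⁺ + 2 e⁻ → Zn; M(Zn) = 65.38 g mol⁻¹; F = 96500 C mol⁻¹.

n(Zn) = m/M = 224 / 65.38 = 3.426 mol.
Each Zn atom requires 2 electrons, so n(e⁻) = 2 × 3.426 = 6.852 mol.
Q = n(e⁻)·F = 6.852 × 96500 = 661200 C.
t = Q/I = 661200 / 14.60 A = 45290 s = 12.6 h.

12.6 h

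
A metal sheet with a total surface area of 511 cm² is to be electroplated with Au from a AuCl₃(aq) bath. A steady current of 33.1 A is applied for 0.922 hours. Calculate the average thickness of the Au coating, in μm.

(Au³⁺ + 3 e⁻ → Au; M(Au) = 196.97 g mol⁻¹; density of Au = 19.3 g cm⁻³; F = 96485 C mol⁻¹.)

75.8 μm

Q = I·t = 33.10 × 3319.2 = 109900 C; n(e⁻) = 1.139 mol.
n(Au) = n(e⁻)/3 = 0.3796 mol, so m = 0.3796 × 196.97 = 74.76 g.
Volume = m/ρ = 74.76 / 19.3 = 3.874 cm³.
Thickness = V/A = 3.874 / 511 = 0.00758 cm = 75.8 μm.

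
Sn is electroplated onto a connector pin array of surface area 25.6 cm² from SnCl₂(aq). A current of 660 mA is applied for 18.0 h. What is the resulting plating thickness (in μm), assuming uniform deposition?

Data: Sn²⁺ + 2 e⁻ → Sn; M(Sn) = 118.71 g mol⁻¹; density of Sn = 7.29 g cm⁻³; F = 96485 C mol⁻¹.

1410 μm

Q = I·t = 0.6600 × 64800 = 42770 C; n(e⁻) = 0.4433 mol.
n(Sn) = n(e⁻)/2 = 0.2216 mol, so m = 0.2216 × 118.71 = 26.31 g.
Volume = m/ρ = 26.31 / 7.29 = 3.609 cm³.
Thickness = V/A = 3.609 / 25.6 = 0.141 cm = 1410 μm.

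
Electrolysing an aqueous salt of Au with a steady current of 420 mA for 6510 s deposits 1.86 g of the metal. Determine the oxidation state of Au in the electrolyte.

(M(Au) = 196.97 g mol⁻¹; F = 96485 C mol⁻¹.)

Q = I·t = 0.4200 A × 6510.0 s = 2734 C, so n(e⁻) = 2734/96485 = 0.02834 mol.
n(Au) deposited = 1.86 / 196.97 = 0.009443 mol.
Electrons per atom = n(e⁻)/n(Au) = 0.02834 / 0.009443 = 3.00 ≈ 3, so the ion is Au³⁺.

+3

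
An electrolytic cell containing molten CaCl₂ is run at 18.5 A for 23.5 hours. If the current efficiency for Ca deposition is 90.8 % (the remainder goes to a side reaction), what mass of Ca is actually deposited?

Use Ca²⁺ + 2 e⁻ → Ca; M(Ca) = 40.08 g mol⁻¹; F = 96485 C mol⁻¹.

Q = I·t = 18.50 × 84600 = 1565000 C.
n(e⁻) = 1565000/96485 = 16.22 mol; theoretically n(Ca) = 16.22/2 = 8.111 mol, m_theo = 325.1 g.
At 90.8 % efficiency, m_actual = 0.908 × 325.1 = 295 g.

295 g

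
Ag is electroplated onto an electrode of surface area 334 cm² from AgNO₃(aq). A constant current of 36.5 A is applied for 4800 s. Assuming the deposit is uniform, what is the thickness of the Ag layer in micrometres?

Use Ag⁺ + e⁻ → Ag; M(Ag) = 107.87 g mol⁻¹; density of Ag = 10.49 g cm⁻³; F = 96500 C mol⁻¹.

559 μm

Q = I·t = 36.50 × 4800.0 = 175200 C; n(e⁻) = 1.816 mol.
n(Ag) = n(e⁻)/1 = 1.816 mol, so m = 1.816 × 107.87 = 195.8 g.
Volume = m/ρ = 195.8 / 10.49 = 18.67 cm³.
Thickness = V/A = 18.67 / 334 = 0.0559 cm = 559 μm.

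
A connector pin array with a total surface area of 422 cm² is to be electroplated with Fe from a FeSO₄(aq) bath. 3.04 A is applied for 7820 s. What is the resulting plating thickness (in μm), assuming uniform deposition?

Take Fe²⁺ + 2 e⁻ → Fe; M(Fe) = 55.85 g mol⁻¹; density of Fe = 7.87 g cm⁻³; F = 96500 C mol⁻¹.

20.7 μm

Q = I·t = 3.040 × 7820.0 = 23770 C; n(e⁻) = 0.2464 mol.
n(Fe) = n(e⁻)/2 = 0.1232 mol, so m = 0.1232 × 55.85 = 6.879 g.
Volume = m/ρ = 6.879 / 7.87 = 0.8741 cm³.
Thickness = V/A = 0.8741 / 422 = 0.00207 cm = 20.7 μm.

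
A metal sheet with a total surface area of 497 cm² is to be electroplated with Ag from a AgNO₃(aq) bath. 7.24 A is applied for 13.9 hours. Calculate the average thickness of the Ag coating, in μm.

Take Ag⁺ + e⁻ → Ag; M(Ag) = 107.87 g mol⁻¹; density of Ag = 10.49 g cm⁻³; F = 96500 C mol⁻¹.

Q = I·t = 7.240 × 50040 = 362300 C; n(e⁻) = 3.754 mol.
n(Ag) = n(e⁻)/1 = 3.754 mol, so m = 3.754 × 107.87 = 405.0 g.
Volume = m/ρ = 405.0 / 10.49 = 38.61 cm³.
Thickness = V/A = 38.61 / 497 = 0.0777 cm = 777 μm.

777 μm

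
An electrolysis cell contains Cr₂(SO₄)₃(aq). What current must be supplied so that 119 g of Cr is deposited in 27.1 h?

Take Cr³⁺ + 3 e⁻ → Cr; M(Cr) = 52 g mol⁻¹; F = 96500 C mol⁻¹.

6.79 A

n(Cr) = 119 / 52 = 2.288 mol.
n(e⁻) = 3 × 2.288 = 6.865 mol.
Q = n(e⁻)·F = 6.865 × 96500 = 662500 C.
I = Q/t = 662500 / 97560 s = 6.79 A.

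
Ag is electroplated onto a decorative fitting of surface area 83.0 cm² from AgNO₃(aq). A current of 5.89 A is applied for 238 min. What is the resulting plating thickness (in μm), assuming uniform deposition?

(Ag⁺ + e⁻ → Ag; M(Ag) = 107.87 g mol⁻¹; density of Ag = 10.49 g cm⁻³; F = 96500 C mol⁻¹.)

Q = I·t = 5.890 × 14280 = 84110 C; n(e⁻) = 0.8716 mol.
n(Ag) = n(e⁻)/1 = 0.8716 mol, so m = 0.8716 × 107.87 = 94.02 g.
Volume = m/ρ = 94.02 / 10.49 = 8.963 cm³.
Thickness = V/A = 8.963 / 83.0 = 0.108 cm = 1080 μm.

1080 μm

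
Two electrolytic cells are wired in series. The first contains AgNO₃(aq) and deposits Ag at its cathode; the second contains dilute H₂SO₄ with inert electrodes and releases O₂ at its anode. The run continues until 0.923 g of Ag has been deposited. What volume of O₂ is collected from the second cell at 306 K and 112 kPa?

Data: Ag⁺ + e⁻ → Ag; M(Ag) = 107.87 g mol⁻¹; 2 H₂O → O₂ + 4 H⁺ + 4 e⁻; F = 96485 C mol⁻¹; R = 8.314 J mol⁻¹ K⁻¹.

n(Ag) = 0.923 / 107.87 = 0.008557 mol, so n(e⁻) = 1 × 0.008557 = 0.008557 mol.
The cells are in series, so the same 0.008557 mol of electrons passes through the second cell.
2 H₂O → O₂ + 4 H⁺ + 4 e⁻ — 4 mol e⁻ per mol O₂, so n(O₂) = 0.008557/4 = 0.002139 mol.
V = nRT/P = (0.002139 × 8.314 × 306) / (112 × 10³) = 4.86 × 10⁻⁵ m³ = 0.0486 L.

0.0486 L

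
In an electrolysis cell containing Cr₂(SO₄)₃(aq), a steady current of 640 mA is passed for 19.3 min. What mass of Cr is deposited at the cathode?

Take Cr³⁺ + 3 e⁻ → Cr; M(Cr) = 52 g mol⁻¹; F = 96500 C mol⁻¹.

Q = I·t = 0.6400 A × 1158.0 s = 741.1 C.
n(e⁻) = Q/F = 741.1 / 96500 = 0.007680 mol.
Cr³⁺ + 3 e⁻ → Cr, so n(Cr) = n(e⁻)/3 = 0.002560 mol.
m = n·M = 0.002560 × 52 = 0.133 g.

0.133 g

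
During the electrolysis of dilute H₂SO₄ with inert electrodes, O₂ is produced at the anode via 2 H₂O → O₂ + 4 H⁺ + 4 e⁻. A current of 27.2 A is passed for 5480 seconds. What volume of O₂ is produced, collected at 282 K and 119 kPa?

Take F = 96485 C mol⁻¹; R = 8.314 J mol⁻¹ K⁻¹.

7.61 L

Q = I·t = 27.20 A × 5480.0 s = 149100 C.
n(e⁻) = Q/F = 149100 / 96485 = 1.545 mol.
4 electrons are transferred per O₂ molecule, so n(O₂) = 1.545 / 4 = 0.3862 mol.
V = nRT/P = (0.3862 × 8.314 × 282) / (119 × 10³ Pa) = 0.00761 m³ = 7.61 L.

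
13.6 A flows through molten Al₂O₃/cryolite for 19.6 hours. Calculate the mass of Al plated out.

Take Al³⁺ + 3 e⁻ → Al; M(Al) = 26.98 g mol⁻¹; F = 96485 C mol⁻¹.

Q = I·t = 13.60 A × 70560 s = 959600 C.
n(e⁻) = Q/F = 959600 / 96485 = 9.946 mol.
Al³⁺ + 3 e⁻ → Al, so n(Al) = n(e⁻)/3 = 3.315 mol.
m = n·M = 3.315 × 26.98 = 89.4 g.

89.4 g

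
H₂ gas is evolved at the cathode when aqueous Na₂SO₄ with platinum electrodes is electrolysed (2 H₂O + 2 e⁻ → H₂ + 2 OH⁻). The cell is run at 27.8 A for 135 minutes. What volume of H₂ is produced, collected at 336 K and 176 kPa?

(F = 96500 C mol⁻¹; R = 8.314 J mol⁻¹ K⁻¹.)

Q = I·t = 27.80 A × 8100.0 s = 225200 C.
n(e⁻) = Q/F = 225200 / 96500 = 2.333 mol.
2 electrons are transferred per H₂ molecule, so n(H₂) = 2.333 / 2 = 1.167 mol.
V = nRT/P = (1.167 × 8.314 × 336) / (176 × 10³ Pa) = 0.0185 m³ = 18.5 L.

18.5 L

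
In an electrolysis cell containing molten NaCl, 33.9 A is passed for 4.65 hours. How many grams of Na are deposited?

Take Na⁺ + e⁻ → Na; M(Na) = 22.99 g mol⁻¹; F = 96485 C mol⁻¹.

Q = I·t = 33.90 A × 16740 s = 567500 C.
n(e⁻) = Q/F = 567500 / 96485 = 5.882 mol.
Na⁺ + e⁻ → Na, so n(Na) = n(e⁻)/1 = 5.882 mol.
m = n·M = 5.882 × 22.99 = 135 g.

135 g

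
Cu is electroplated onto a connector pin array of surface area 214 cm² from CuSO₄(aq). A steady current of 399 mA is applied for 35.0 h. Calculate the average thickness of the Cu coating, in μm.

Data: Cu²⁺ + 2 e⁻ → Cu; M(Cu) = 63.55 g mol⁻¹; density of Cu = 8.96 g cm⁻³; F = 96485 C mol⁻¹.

Q = I·t = 0.3990 × 126000 = 50270 C; n(e⁻) = 0.5211 mol.
n(Cu) = n(e⁻)/2 = 0.2605 mol, so m = 0.2605 × 63.55 = 16.56 g.
Volume = m/ρ = 16.56 / 8.96 = 1.848 cm³.
Thickness = V/A = 1.848 / 214 = 0.00863 cm = 86.3 μm.

86.3 μm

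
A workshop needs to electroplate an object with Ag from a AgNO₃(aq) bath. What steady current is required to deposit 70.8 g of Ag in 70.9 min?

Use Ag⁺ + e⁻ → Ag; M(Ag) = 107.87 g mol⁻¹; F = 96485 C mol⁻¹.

n(Ag) = 70.8 / 107.87 = 0.6563 mol.
n(e⁻) = 1 × 0.6563 = 0.6563 mol.
Q = n(e⁻)·F = 0.6563 × 96485 = 63330 C.
I = Q/t = 63330 / 4254.0 s = 14.9 A.

14.9 A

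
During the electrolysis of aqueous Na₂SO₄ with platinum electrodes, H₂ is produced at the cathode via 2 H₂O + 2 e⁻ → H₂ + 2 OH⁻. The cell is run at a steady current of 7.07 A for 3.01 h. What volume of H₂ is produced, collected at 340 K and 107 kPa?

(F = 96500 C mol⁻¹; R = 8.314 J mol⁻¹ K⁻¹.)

10.5 L

Q = I·t = 7.070 A × 10836 s = 76610 C.
n(e⁻) = Q/F = 76610 / 96500 = 0.7939 mol.
2 electrons are transferred per H₂ molecule, so n(H₂) = 0.7939 / 2 = 0.3969 mol.
V = nRT/P = (0.3969 × 8.314 × 340) / (107 × 10³ Pa) = 0.0105 m³ = 10.5 L.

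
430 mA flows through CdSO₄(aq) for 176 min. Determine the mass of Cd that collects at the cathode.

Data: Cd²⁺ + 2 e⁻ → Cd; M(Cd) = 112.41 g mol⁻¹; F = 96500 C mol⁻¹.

2.64 g

Q = I·t = 0.4300 A × 10560 s = 4541 C.
n(e⁻) = Q/F = 4541 / 96500 = 0.04705 mol.
Cd²⁺ + 2 e⁻ → Cd, so n(Cd) = n(e⁻)/2 = 0.02353 mol.
m = n·M = 0.02353 × 112.41 = 2.64 g.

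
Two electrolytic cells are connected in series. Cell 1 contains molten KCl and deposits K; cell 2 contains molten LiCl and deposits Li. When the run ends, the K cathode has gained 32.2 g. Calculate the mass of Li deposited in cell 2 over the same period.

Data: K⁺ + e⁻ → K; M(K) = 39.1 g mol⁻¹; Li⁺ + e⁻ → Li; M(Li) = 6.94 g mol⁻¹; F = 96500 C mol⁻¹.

5.72 g

n(K) = 32.2 / 39.1 = 0.8235 mol.
Since K⁺ + e⁻ → K, n(e⁻) passed = 1 × 0.8235 = 0.8235 mol.
Cells in series carry the same charge, so the same 0.8235 mol of electrons passes through cell 2.
Li⁺ + e⁻ → Li, so n(Li) = 0.8235 / 1 = 0.8235 mol.
m(Li) = 0.8235 × 6.94 = 5.72 g.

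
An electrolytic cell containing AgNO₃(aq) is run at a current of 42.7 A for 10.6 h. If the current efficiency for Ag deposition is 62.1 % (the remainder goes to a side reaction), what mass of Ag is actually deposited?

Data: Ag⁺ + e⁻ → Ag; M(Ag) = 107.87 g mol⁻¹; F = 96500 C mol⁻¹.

Q = I·t = 42.70 × 38160 = 1629000 C.
n(e⁻) = 1629000/96500 = 16.89 mol; theoretically n(Ag) = 16.89/1 = 16.89 mol, m_theo = 1821 g.
At 62.1 % efficiency, m_actual = 0.621 × 1821 = 1130 g.

1130 g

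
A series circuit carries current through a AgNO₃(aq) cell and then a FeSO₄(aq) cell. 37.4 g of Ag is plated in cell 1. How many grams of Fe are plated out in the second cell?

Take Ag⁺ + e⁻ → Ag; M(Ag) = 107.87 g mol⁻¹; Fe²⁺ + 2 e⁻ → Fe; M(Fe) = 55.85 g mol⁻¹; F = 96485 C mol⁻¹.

9.68 g

n(Ag) = 37.4 / 107.87 = 0.3467 mol.
Since Ag⁺ + e⁻ → Ag, n(e⁻) passed = 1 × 0.3467 = 0.3467 mol.
Cells in series carry the same charge, so the same 0.3467 mol of electrons passes through cell 2.
Fe²⁺ + 2 e⁻ → Fe, so n(Fe) = 0.3467 / 2 = 0.1734 mol.
m(Fe) = 0.1734 × 55.85 = 9.68 g.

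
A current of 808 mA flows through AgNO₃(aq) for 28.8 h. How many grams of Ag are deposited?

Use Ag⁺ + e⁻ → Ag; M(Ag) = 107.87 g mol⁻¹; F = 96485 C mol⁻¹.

93.7 g

Q = I·t = 0.8080 A × 103680 s = 83770 C.
n(e⁻) = Q/F = 83770 / 96485 = 0.8683 mol.
Ag⁺ + e⁻ → Ag, so n(Ag) = n(e⁻)/1 = 0.8683 mol.
m = n·M = 0.8683 × 107.87 = 93.7 g.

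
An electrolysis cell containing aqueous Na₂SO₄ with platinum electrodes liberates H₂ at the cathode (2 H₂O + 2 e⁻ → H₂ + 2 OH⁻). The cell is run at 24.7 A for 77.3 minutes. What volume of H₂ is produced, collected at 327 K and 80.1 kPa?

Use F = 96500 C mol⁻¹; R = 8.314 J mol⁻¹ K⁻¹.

Q = I·t = 24.70 A × 4638.0 s = 114600 C.
n(e⁻) = Q/F = 114600 / 96500 = 1.187 mol.
2 electrons are transferred per H₂ molecule, so n(H₂) = 1.187 / 2 = 0.5936 mol.
V = nRT/P = (0.5936 × 8.314 × 327) / (80.1 × 10³ Pa) = 0.0201 m³ = 20.1 L.

20.1 L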